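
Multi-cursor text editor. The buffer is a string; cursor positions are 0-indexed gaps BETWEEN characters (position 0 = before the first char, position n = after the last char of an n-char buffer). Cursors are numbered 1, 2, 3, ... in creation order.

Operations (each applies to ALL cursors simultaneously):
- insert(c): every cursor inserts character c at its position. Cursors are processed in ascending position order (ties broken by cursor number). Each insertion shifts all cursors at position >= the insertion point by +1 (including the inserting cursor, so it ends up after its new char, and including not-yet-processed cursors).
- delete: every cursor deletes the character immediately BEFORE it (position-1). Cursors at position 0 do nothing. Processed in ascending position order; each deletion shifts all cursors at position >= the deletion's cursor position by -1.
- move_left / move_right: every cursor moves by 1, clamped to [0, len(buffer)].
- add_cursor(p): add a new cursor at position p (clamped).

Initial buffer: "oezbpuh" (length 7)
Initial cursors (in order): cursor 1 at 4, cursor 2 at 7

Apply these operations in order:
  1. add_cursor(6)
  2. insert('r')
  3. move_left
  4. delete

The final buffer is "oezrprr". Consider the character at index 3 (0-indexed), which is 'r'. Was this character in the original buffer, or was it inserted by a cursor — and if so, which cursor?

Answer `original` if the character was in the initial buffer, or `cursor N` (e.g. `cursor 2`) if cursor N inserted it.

Answer: cursor 1

Derivation:
After op 1 (add_cursor(6)): buffer="oezbpuh" (len 7), cursors c1@4 c3@6 c2@7, authorship .......
After op 2 (insert('r')): buffer="oezbrpurhr" (len 10), cursors c1@5 c3@8 c2@10, authorship ....1..3.2
After op 3 (move_left): buffer="oezbrpurhr" (len 10), cursors c1@4 c3@7 c2@9, authorship ....1..3.2
After op 4 (delete): buffer="oezrprr" (len 7), cursors c1@3 c3@5 c2@6, authorship ...1.32
Authorship (.=original, N=cursor N): . . . 1 . 3 2
Index 3: author = 1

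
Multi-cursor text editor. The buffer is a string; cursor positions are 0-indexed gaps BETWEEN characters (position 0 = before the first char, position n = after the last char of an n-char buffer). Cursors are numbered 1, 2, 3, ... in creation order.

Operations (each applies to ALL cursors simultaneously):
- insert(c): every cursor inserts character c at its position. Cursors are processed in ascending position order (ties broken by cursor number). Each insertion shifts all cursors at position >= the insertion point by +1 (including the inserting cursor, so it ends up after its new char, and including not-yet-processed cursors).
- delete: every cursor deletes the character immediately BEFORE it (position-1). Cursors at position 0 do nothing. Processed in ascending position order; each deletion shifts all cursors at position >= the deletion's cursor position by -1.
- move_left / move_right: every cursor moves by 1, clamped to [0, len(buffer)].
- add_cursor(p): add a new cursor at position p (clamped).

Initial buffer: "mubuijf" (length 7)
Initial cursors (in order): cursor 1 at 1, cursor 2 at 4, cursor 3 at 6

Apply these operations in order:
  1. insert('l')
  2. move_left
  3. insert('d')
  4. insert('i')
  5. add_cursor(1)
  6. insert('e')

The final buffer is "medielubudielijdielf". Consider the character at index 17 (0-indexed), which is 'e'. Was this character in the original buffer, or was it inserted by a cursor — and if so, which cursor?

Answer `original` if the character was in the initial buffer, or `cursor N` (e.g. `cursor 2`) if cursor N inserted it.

Answer: cursor 3

Derivation:
After op 1 (insert('l')): buffer="mlubulijlf" (len 10), cursors c1@2 c2@6 c3@9, authorship .1...2..3.
After op 2 (move_left): buffer="mlubulijlf" (len 10), cursors c1@1 c2@5 c3@8, authorship .1...2..3.
After op 3 (insert('d')): buffer="mdlubudlijdlf" (len 13), cursors c1@2 c2@7 c3@11, authorship .11...22..33.
After op 4 (insert('i')): buffer="mdilubudilijdilf" (len 16), cursors c1@3 c2@9 c3@14, authorship .111...222..333.
After op 5 (add_cursor(1)): buffer="mdilubudilijdilf" (len 16), cursors c4@1 c1@3 c2@9 c3@14, authorship .111...222..333.
After op 6 (insert('e')): buffer="medielubudielijdielf" (len 20), cursors c4@2 c1@5 c2@12 c3@18, authorship .41111...2222..3333.
Authorship (.=original, N=cursor N): . 4 1 1 1 1 . . . 2 2 2 2 . . 3 3 3 3 .
Index 17: author = 3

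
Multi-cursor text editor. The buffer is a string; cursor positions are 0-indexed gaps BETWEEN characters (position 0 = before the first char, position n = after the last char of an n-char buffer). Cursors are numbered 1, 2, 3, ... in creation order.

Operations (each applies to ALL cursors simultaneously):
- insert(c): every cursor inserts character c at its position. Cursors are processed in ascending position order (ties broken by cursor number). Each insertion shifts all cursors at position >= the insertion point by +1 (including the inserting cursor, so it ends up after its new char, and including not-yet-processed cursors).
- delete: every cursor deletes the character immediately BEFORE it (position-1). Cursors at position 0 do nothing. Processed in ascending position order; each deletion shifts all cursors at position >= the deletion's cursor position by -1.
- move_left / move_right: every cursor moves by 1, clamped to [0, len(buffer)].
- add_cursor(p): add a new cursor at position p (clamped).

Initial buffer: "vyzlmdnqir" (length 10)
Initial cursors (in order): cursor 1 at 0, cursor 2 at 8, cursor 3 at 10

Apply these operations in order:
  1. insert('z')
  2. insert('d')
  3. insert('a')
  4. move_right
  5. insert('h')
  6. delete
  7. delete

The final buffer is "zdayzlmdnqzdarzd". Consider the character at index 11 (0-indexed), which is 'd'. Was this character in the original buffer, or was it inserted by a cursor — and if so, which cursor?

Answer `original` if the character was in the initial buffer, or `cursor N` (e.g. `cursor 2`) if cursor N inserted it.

After op 1 (insert('z')): buffer="zvyzlmdnqzirz" (len 13), cursors c1@1 c2@10 c3@13, authorship 1........2..3
After op 2 (insert('d')): buffer="zdvyzlmdnqzdirzd" (len 16), cursors c1@2 c2@12 c3@16, authorship 11........22..33
After op 3 (insert('a')): buffer="zdavyzlmdnqzdairzda" (len 19), cursors c1@3 c2@14 c3@19, authorship 111........222..333
After op 4 (move_right): buffer="zdavyzlmdnqzdairzda" (len 19), cursors c1@4 c2@15 c3@19, authorship 111........222..333
After op 5 (insert('h')): buffer="zdavhyzlmdnqzdaihrzdah" (len 22), cursors c1@5 c2@17 c3@22, authorship 111.1.......222.2.3333
After op 6 (delete): buffer="zdavyzlmdnqzdairzda" (len 19), cursors c1@4 c2@15 c3@19, authorship 111........222..333
After op 7 (delete): buffer="zdayzlmdnqzdarzd" (len 16), cursors c1@3 c2@13 c3@16, authorship 111.......222.33
Authorship (.=original, N=cursor N): 1 1 1 . . . . . . . 2 2 2 . 3 3
Index 11: author = 2

Answer: cursor 2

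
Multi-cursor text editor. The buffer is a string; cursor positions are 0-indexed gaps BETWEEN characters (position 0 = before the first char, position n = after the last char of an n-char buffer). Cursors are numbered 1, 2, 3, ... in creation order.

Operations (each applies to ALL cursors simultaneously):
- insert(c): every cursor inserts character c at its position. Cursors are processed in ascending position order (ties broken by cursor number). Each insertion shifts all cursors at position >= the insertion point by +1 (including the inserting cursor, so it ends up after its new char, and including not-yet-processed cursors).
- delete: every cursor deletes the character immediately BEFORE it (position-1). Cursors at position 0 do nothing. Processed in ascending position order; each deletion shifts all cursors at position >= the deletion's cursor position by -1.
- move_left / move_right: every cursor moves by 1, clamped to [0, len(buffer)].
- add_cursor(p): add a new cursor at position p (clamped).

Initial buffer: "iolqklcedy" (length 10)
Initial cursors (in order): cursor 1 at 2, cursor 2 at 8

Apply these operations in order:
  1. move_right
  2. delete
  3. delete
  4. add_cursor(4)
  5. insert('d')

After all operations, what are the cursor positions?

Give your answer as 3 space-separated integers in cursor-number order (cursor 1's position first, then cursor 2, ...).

After op 1 (move_right): buffer="iolqklcedy" (len 10), cursors c1@3 c2@9, authorship ..........
After op 2 (delete): buffer="ioqklcey" (len 8), cursors c1@2 c2@7, authorship ........
After op 3 (delete): buffer="iqklcy" (len 6), cursors c1@1 c2@5, authorship ......
After op 4 (add_cursor(4)): buffer="iqklcy" (len 6), cursors c1@1 c3@4 c2@5, authorship ......
After op 5 (insert('d')): buffer="idqkldcdy" (len 9), cursors c1@2 c3@6 c2@8, authorship .1...3.2.

Answer: 2 8 6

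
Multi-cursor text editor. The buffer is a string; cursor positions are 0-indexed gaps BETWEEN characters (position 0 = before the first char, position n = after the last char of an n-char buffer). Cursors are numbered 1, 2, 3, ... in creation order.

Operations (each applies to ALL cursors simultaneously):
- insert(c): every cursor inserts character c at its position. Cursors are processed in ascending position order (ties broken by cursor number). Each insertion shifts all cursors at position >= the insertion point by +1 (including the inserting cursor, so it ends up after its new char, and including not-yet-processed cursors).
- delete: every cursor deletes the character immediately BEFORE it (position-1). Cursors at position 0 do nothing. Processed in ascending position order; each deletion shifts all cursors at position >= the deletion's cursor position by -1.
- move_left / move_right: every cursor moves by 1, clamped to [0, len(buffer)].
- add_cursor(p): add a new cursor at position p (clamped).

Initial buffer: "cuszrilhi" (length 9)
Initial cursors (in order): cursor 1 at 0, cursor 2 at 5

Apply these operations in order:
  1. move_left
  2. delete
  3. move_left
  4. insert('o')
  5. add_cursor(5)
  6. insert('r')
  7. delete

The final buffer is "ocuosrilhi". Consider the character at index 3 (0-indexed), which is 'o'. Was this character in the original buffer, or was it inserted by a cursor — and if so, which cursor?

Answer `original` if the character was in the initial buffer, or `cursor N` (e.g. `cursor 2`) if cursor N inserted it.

Answer: cursor 2

Derivation:
After op 1 (move_left): buffer="cuszrilhi" (len 9), cursors c1@0 c2@4, authorship .........
After op 2 (delete): buffer="cusrilhi" (len 8), cursors c1@0 c2@3, authorship ........
After op 3 (move_left): buffer="cusrilhi" (len 8), cursors c1@0 c2@2, authorship ........
After op 4 (insert('o')): buffer="ocuosrilhi" (len 10), cursors c1@1 c2@4, authorship 1..2......
After op 5 (add_cursor(5)): buffer="ocuosrilhi" (len 10), cursors c1@1 c2@4 c3@5, authorship 1..2......
After op 6 (insert('r')): buffer="orcuorsrrilhi" (len 13), cursors c1@2 c2@6 c3@8, authorship 11..22.3.....
After op 7 (delete): buffer="ocuosrilhi" (len 10), cursors c1@1 c2@4 c3@5, authorship 1..2......
Authorship (.=original, N=cursor N): 1 . . 2 . . . . . .
Index 3: author = 2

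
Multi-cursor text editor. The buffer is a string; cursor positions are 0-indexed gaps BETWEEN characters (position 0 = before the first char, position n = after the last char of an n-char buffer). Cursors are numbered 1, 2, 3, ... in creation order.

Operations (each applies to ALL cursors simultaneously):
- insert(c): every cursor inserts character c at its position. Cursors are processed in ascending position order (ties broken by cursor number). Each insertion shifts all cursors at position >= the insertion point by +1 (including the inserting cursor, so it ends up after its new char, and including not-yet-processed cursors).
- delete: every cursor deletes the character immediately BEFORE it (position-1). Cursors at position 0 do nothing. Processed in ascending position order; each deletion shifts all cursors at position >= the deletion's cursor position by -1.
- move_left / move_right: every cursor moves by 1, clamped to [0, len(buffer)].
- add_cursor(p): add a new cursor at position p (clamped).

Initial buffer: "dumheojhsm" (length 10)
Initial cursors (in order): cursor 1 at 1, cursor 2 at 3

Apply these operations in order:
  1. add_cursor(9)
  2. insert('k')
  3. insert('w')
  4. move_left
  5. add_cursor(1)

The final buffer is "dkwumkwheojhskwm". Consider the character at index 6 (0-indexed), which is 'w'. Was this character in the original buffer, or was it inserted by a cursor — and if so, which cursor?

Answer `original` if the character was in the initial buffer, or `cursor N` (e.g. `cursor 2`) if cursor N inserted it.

After op 1 (add_cursor(9)): buffer="dumheojhsm" (len 10), cursors c1@1 c2@3 c3@9, authorship ..........
After op 2 (insert('k')): buffer="dkumkheojhskm" (len 13), cursors c1@2 c2@5 c3@12, authorship .1..2......3.
After op 3 (insert('w')): buffer="dkwumkwheojhskwm" (len 16), cursors c1@3 c2@7 c3@15, authorship .11..22......33.
After op 4 (move_left): buffer="dkwumkwheojhskwm" (len 16), cursors c1@2 c2@6 c3@14, authorship .11..22......33.
After op 5 (add_cursor(1)): buffer="dkwumkwheojhskwm" (len 16), cursors c4@1 c1@2 c2@6 c3@14, authorship .11..22......33.
Authorship (.=original, N=cursor N): . 1 1 . . 2 2 . . . . . . 3 3 .
Index 6: author = 2

Answer: cursor 2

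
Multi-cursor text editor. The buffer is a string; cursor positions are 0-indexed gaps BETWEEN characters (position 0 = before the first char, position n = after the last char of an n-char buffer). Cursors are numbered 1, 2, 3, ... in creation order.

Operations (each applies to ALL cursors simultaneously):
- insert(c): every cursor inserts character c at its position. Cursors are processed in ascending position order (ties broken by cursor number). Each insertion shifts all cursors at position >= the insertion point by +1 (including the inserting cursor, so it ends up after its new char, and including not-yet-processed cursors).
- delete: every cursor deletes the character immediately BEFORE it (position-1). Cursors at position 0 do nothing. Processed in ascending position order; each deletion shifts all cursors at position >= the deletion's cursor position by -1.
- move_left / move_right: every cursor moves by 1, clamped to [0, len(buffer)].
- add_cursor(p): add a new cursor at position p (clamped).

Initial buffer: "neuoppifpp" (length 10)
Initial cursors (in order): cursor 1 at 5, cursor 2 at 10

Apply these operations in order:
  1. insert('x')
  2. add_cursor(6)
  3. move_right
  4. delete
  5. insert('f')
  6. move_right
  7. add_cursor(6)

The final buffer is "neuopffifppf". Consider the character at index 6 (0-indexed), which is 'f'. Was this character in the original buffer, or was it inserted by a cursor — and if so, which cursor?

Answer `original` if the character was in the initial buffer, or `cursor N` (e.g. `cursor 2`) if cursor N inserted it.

After op 1 (insert('x')): buffer="neuopxpifppx" (len 12), cursors c1@6 c2@12, authorship .....1.....2
After op 2 (add_cursor(6)): buffer="neuopxpifppx" (len 12), cursors c1@6 c3@6 c2@12, authorship .....1.....2
After op 3 (move_right): buffer="neuopxpifppx" (len 12), cursors c1@7 c3@7 c2@12, authorship .....1.....2
After op 4 (delete): buffer="neuopifpp" (len 9), cursors c1@5 c3@5 c2@9, authorship .........
After op 5 (insert('f')): buffer="neuopffifppf" (len 12), cursors c1@7 c3@7 c2@12, authorship .....13....2
After op 6 (move_right): buffer="neuopffifppf" (len 12), cursors c1@8 c3@8 c2@12, authorship .....13....2
After op 7 (add_cursor(6)): buffer="neuopffifppf" (len 12), cursors c4@6 c1@8 c3@8 c2@12, authorship .....13....2
Authorship (.=original, N=cursor N): . . . . . 1 3 . . . . 2
Index 6: author = 3

Answer: cursor 3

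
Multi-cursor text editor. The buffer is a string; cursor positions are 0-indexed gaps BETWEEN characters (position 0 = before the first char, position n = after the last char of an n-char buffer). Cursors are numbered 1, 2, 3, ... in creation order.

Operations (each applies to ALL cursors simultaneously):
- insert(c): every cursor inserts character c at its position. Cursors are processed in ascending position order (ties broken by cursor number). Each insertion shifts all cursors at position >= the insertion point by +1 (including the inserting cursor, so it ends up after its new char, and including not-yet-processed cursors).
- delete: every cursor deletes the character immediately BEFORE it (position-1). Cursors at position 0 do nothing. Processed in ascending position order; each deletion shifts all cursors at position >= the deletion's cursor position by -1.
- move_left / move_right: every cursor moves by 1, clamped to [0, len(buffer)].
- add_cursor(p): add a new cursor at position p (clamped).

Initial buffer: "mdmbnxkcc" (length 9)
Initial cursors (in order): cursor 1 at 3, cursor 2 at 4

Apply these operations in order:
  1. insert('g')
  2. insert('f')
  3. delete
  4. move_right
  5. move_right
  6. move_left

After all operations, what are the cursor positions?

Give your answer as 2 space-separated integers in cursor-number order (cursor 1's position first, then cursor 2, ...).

After op 1 (insert('g')): buffer="mdmgbgnxkcc" (len 11), cursors c1@4 c2@6, authorship ...1.2.....
After op 2 (insert('f')): buffer="mdmgfbgfnxkcc" (len 13), cursors c1@5 c2@8, authorship ...11.22.....
After op 3 (delete): buffer="mdmgbgnxkcc" (len 11), cursors c1@4 c2@6, authorship ...1.2.....
After op 4 (move_right): buffer="mdmgbgnxkcc" (len 11), cursors c1@5 c2@7, authorship ...1.2.....
After op 5 (move_right): buffer="mdmgbgnxkcc" (len 11), cursors c1@6 c2@8, authorship ...1.2.....
After op 6 (move_left): buffer="mdmgbgnxkcc" (len 11), cursors c1@5 c2@7, authorship ...1.2.....

Answer: 5 7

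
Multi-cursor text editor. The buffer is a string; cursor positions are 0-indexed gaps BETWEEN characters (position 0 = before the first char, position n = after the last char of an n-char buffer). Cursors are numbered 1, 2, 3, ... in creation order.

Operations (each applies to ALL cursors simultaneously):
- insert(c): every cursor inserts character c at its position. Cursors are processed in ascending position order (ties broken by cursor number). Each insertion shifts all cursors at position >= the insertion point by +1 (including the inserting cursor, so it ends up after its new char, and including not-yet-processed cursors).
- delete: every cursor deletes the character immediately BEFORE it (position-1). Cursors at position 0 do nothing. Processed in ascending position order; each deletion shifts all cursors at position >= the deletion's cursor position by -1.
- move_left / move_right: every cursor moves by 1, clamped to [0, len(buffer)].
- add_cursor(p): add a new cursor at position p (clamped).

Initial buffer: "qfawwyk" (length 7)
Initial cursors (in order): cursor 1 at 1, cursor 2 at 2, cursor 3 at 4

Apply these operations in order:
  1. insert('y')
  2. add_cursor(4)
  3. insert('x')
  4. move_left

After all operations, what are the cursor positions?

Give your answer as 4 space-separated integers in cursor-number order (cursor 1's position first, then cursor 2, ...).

Answer: 2 6 10 6

Derivation:
After op 1 (insert('y')): buffer="qyfyawywyk" (len 10), cursors c1@2 c2@4 c3@7, authorship .1.2..3...
After op 2 (add_cursor(4)): buffer="qyfyawywyk" (len 10), cursors c1@2 c2@4 c4@4 c3@7, authorship .1.2..3...
After op 3 (insert('x')): buffer="qyxfyxxawyxwyk" (len 14), cursors c1@3 c2@7 c4@7 c3@11, authorship .11.224..33...
After op 4 (move_left): buffer="qyxfyxxawyxwyk" (len 14), cursors c1@2 c2@6 c4@6 c3@10, authorship .11.224..33...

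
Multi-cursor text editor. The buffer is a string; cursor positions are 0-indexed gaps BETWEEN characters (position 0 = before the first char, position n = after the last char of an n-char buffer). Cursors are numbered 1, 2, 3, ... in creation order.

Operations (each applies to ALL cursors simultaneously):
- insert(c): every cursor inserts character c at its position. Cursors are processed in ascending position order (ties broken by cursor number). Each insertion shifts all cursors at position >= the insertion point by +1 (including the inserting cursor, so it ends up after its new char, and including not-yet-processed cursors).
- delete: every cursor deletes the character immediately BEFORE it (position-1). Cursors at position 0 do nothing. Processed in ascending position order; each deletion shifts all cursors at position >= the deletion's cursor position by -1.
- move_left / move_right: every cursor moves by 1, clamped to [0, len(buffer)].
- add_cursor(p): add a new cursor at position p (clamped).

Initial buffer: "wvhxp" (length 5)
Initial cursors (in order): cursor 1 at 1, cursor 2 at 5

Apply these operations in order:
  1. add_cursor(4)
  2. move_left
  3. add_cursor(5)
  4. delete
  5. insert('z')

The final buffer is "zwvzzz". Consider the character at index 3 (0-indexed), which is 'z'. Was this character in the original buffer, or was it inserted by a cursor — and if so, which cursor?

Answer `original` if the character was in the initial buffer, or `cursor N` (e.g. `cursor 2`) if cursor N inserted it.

Answer: cursor 2

Derivation:
After op 1 (add_cursor(4)): buffer="wvhxp" (len 5), cursors c1@1 c3@4 c2@5, authorship .....
After op 2 (move_left): buffer="wvhxp" (len 5), cursors c1@0 c3@3 c2@4, authorship .....
After op 3 (add_cursor(5)): buffer="wvhxp" (len 5), cursors c1@0 c3@3 c2@4 c4@5, authorship .....
After op 4 (delete): buffer="wv" (len 2), cursors c1@0 c2@2 c3@2 c4@2, authorship ..
After op 5 (insert('z')): buffer="zwvzzz" (len 6), cursors c1@1 c2@6 c3@6 c4@6, authorship 1..234
Authorship (.=original, N=cursor N): 1 . . 2 3 4
Index 3: author = 2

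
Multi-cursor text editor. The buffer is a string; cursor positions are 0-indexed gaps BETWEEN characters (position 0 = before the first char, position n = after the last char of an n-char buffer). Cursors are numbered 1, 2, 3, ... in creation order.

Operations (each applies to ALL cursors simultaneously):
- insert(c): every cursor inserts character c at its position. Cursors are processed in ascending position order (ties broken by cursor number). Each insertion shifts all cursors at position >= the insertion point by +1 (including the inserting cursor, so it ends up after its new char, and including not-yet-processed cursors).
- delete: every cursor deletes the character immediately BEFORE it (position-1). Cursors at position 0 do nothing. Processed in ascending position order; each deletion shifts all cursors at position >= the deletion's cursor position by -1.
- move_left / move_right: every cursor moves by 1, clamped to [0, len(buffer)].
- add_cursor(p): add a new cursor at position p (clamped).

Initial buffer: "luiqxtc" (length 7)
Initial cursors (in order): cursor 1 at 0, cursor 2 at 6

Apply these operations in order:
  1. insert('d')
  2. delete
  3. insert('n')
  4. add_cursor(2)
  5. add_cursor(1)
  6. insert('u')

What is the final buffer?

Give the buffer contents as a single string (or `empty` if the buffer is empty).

Answer: nuuluuiqxtnuc

Derivation:
After op 1 (insert('d')): buffer="dluiqxtdc" (len 9), cursors c1@1 c2@8, authorship 1......2.
After op 2 (delete): buffer="luiqxtc" (len 7), cursors c1@0 c2@6, authorship .......
After op 3 (insert('n')): buffer="nluiqxtnc" (len 9), cursors c1@1 c2@8, authorship 1......2.
After op 4 (add_cursor(2)): buffer="nluiqxtnc" (len 9), cursors c1@1 c3@2 c2@8, authorship 1......2.
After op 5 (add_cursor(1)): buffer="nluiqxtnc" (len 9), cursors c1@1 c4@1 c3@2 c2@8, authorship 1......2.
After op 6 (insert('u')): buffer="nuuluuiqxtnuc" (len 13), cursors c1@3 c4@3 c3@5 c2@12, authorship 114.3.....22.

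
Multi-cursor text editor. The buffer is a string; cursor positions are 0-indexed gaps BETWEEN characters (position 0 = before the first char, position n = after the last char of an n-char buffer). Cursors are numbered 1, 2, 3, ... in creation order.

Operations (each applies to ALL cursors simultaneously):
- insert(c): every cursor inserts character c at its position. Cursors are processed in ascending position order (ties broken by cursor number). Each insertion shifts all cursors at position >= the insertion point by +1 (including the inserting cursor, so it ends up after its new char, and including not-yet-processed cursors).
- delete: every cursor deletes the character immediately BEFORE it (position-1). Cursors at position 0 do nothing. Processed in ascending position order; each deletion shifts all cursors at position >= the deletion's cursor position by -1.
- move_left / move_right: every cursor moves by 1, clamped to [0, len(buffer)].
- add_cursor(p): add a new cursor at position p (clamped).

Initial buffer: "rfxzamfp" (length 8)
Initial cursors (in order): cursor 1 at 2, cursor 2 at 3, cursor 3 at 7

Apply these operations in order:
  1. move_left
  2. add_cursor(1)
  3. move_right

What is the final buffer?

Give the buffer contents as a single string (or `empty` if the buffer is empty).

Answer: rfxzamfp

Derivation:
After op 1 (move_left): buffer="rfxzamfp" (len 8), cursors c1@1 c2@2 c3@6, authorship ........
After op 2 (add_cursor(1)): buffer="rfxzamfp" (len 8), cursors c1@1 c4@1 c2@2 c3@6, authorship ........
After op 3 (move_right): buffer="rfxzamfp" (len 8), cursors c1@2 c4@2 c2@3 c3@7, authorship ........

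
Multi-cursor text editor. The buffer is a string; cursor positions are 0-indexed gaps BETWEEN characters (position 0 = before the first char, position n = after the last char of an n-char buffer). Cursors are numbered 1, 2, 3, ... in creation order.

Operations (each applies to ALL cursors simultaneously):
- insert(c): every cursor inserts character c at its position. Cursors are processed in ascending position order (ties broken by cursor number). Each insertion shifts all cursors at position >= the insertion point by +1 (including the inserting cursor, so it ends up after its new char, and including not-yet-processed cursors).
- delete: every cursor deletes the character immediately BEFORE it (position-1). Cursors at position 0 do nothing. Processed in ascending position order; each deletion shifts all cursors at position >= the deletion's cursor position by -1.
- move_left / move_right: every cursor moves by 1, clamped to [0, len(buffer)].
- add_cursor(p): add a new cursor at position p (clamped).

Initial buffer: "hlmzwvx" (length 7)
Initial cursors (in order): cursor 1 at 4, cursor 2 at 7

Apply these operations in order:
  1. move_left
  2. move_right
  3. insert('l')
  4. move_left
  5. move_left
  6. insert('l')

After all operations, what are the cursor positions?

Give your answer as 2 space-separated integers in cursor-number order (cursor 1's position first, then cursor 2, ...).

After op 1 (move_left): buffer="hlmzwvx" (len 7), cursors c1@3 c2@6, authorship .......
After op 2 (move_right): buffer="hlmzwvx" (len 7), cursors c1@4 c2@7, authorship .......
After op 3 (insert('l')): buffer="hlmzlwvxl" (len 9), cursors c1@5 c2@9, authorship ....1...2
After op 4 (move_left): buffer="hlmzlwvxl" (len 9), cursors c1@4 c2@8, authorship ....1...2
After op 5 (move_left): buffer="hlmzlwvxl" (len 9), cursors c1@3 c2@7, authorship ....1...2
After op 6 (insert('l')): buffer="hlmlzlwvlxl" (len 11), cursors c1@4 c2@9, authorship ...1.1..2.2

Answer: 4 9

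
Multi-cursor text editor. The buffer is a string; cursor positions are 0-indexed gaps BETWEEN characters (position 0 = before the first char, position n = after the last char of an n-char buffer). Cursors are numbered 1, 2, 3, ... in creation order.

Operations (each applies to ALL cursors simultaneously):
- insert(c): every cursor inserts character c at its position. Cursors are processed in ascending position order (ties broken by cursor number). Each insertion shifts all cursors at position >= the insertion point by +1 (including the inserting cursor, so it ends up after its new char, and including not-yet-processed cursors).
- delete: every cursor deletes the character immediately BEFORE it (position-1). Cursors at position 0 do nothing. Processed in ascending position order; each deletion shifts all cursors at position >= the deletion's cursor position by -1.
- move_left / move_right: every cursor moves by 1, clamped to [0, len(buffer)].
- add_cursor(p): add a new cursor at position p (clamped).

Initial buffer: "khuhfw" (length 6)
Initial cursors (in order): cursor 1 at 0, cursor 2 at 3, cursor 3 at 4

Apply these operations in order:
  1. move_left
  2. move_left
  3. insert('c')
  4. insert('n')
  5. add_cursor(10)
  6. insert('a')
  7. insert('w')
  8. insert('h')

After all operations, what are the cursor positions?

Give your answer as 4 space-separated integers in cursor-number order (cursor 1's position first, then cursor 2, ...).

Answer: 5 11 17 22

Derivation:
After op 1 (move_left): buffer="khuhfw" (len 6), cursors c1@0 c2@2 c3@3, authorship ......
After op 2 (move_left): buffer="khuhfw" (len 6), cursors c1@0 c2@1 c3@2, authorship ......
After op 3 (insert('c')): buffer="ckchcuhfw" (len 9), cursors c1@1 c2@3 c3@5, authorship 1.2.3....
After op 4 (insert('n')): buffer="cnkcnhcnuhfw" (len 12), cursors c1@2 c2@5 c3@8, authorship 11.22.33....
After op 5 (add_cursor(10)): buffer="cnkcnhcnuhfw" (len 12), cursors c1@2 c2@5 c3@8 c4@10, authorship 11.22.33....
After op 6 (insert('a')): buffer="cnakcnahcnauhafw" (len 16), cursors c1@3 c2@7 c3@11 c4@14, authorship 111.222.333..4..
After op 7 (insert('w')): buffer="cnawkcnawhcnawuhawfw" (len 20), cursors c1@4 c2@9 c3@14 c4@18, authorship 1111.2222.3333..44..
After op 8 (insert('h')): buffer="cnawhkcnawhhcnawhuhawhfw" (len 24), cursors c1@5 c2@11 c3@17 c4@22, authorship 11111.22222.33333..444..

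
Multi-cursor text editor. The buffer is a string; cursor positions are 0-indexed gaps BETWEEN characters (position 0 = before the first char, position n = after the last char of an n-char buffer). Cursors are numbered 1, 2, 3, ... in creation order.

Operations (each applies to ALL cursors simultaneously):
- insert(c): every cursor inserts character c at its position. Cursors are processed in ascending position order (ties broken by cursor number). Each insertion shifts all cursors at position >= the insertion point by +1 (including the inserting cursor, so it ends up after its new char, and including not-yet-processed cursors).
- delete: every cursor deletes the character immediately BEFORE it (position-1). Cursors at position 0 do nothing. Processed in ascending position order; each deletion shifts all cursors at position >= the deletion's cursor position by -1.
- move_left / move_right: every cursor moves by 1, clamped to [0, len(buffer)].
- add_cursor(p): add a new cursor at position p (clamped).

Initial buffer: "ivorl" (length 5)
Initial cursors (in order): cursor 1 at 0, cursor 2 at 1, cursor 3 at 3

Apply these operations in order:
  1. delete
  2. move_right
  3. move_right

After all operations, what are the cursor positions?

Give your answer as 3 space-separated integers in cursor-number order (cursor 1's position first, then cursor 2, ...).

After op 1 (delete): buffer="vrl" (len 3), cursors c1@0 c2@0 c3@1, authorship ...
After op 2 (move_right): buffer="vrl" (len 3), cursors c1@1 c2@1 c3@2, authorship ...
After op 3 (move_right): buffer="vrl" (len 3), cursors c1@2 c2@2 c3@3, authorship ...

Answer: 2 2 3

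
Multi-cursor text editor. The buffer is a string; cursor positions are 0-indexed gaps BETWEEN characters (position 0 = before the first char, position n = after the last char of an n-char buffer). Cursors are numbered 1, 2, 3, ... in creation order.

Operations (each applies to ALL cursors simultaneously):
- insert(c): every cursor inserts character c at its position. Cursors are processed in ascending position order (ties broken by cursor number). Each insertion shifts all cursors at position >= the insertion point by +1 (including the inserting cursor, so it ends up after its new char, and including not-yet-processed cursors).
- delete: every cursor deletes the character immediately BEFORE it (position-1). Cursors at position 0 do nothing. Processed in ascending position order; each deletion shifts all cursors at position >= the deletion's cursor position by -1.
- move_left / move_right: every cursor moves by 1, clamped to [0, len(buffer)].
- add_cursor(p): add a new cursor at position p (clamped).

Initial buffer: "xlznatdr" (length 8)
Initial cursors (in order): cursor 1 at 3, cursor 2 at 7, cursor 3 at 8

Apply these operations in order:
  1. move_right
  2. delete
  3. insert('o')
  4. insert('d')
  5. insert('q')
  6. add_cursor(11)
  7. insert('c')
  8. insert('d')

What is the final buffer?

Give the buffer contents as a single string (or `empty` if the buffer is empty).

After op 1 (move_right): buffer="xlznatdr" (len 8), cursors c1@4 c2@8 c3@8, authorship ........
After op 2 (delete): buffer="xlzat" (len 5), cursors c1@3 c2@5 c3@5, authorship .....
After op 3 (insert('o')): buffer="xlzoatoo" (len 8), cursors c1@4 c2@8 c3@8, authorship ...1..23
After op 4 (insert('d')): buffer="xlzodatoodd" (len 11), cursors c1@5 c2@11 c3@11, authorship ...11..2323
After op 5 (insert('q')): buffer="xlzodqatooddqq" (len 14), cursors c1@6 c2@14 c3@14, authorship ...111..232323
After op 6 (add_cursor(11)): buffer="xlzodqatooddqq" (len 14), cursors c1@6 c4@11 c2@14 c3@14, authorship ...111..232323
After op 7 (insert('c')): buffer="xlzodqcatoodcdqqcc" (len 18), cursors c1@7 c4@13 c2@18 c3@18, authorship ...1111..232432323
After op 8 (insert('d')): buffer="xlzodqcdatoodcddqqccdd" (len 22), cursors c1@8 c4@15 c2@22 c3@22, authorship ...11111..232443232323

Answer: xlzodqcdatoodcddqqccdd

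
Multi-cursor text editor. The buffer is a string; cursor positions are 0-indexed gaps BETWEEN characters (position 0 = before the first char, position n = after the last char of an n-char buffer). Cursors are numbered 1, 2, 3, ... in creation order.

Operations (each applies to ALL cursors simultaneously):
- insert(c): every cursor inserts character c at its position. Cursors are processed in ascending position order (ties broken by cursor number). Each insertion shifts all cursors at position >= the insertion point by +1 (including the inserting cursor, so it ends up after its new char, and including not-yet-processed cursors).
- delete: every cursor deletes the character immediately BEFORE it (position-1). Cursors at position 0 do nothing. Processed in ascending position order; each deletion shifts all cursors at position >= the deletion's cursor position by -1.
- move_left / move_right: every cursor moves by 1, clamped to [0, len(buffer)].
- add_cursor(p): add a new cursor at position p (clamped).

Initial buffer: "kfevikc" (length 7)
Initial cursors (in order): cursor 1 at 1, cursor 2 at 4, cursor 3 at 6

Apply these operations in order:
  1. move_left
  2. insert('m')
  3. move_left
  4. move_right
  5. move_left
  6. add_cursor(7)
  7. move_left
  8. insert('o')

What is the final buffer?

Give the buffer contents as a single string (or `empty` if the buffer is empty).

Answer: omkfoemvooimkc

Derivation:
After op 1 (move_left): buffer="kfevikc" (len 7), cursors c1@0 c2@3 c3@5, authorship .......
After op 2 (insert('m')): buffer="mkfemvimkc" (len 10), cursors c1@1 c2@5 c3@8, authorship 1...2..3..
After op 3 (move_left): buffer="mkfemvimkc" (len 10), cursors c1@0 c2@4 c3@7, authorship 1...2..3..
After op 4 (move_right): buffer="mkfemvimkc" (len 10), cursors c1@1 c2@5 c3@8, authorship 1...2..3..
After op 5 (move_left): buffer="mkfemvimkc" (len 10), cursors c1@0 c2@4 c3@7, authorship 1...2..3..
After op 6 (add_cursor(7)): buffer="mkfemvimkc" (len 10), cursors c1@0 c2@4 c3@7 c4@7, authorship 1...2..3..
After op 7 (move_left): buffer="mkfemvimkc" (len 10), cursors c1@0 c2@3 c3@6 c4@6, authorship 1...2..3..
After op 8 (insert('o')): buffer="omkfoemvooimkc" (len 14), cursors c1@1 c2@5 c3@10 c4@10, authorship 11..2.2.34.3..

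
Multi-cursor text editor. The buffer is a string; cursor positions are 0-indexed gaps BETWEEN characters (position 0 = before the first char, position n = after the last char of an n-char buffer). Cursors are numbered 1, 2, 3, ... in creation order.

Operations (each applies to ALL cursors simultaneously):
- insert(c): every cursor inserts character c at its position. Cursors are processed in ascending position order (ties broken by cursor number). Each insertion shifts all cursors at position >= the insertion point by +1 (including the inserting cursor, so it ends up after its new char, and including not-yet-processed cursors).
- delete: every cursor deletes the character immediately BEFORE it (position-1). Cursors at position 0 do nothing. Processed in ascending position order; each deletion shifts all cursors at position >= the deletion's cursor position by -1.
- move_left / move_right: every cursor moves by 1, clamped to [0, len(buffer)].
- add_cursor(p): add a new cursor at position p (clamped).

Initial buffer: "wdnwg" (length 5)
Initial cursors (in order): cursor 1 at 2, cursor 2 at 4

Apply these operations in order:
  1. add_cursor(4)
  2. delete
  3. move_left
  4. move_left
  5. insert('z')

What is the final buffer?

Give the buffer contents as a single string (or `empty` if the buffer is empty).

After op 1 (add_cursor(4)): buffer="wdnwg" (len 5), cursors c1@2 c2@4 c3@4, authorship .....
After op 2 (delete): buffer="wg" (len 2), cursors c1@1 c2@1 c3@1, authorship ..
After op 3 (move_left): buffer="wg" (len 2), cursors c1@0 c2@0 c3@0, authorship ..
After op 4 (move_left): buffer="wg" (len 2), cursors c1@0 c2@0 c3@0, authorship ..
After op 5 (insert('z')): buffer="zzzwg" (len 5), cursors c1@3 c2@3 c3@3, authorship 123..

Answer: zzzwg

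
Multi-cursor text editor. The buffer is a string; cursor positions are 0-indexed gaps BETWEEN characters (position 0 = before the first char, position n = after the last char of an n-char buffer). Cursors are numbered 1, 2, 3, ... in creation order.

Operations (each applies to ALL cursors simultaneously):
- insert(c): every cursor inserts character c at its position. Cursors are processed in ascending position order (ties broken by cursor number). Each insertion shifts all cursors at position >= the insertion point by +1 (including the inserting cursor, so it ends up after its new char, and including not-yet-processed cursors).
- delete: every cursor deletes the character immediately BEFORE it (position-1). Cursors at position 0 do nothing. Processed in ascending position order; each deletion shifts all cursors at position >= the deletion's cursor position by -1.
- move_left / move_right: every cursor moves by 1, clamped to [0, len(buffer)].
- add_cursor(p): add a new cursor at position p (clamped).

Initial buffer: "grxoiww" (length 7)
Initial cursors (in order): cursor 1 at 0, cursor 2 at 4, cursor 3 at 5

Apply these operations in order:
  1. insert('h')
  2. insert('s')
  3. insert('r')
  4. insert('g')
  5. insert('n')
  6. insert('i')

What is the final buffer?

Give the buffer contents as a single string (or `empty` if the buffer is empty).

After op 1 (insert('h')): buffer="hgrxohihww" (len 10), cursors c1@1 c2@6 c3@8, authorship 1....2.3..
After op 2 (insert('s')): buffer="hsgrxohsihsww" (len 13), cursors c1@2 c2@8 c3@11, authorship 11....22.33..
After op 3 (insert('r')): buffer="hsrgrxohsrihsrww" (len 16), cursors c1@3 c2@10 c3@14, authorship 111....222.333..
After op 4 (insert('g')): buffer="hsrggrxohsrgihsrgww" (len 19), cursors c1@4 c2@12 c3@17, authorship 1111....2222.3333..
After op 5 (insert('n')): buffer="hsrgngrxohsrgnihsrgnww" (len 22), cursors c1@5 c2@14 c3@20, authorship 11111....22222.33333..
After op 6 (insert('i')): buffer="hsrgnigrxohsrgniihsrgniww" (len 25), cursors c1@6 c2@16 c3@23, authorship 111111....222222.333333..

Answer: hsrgnigrxohsrgniihsrgniww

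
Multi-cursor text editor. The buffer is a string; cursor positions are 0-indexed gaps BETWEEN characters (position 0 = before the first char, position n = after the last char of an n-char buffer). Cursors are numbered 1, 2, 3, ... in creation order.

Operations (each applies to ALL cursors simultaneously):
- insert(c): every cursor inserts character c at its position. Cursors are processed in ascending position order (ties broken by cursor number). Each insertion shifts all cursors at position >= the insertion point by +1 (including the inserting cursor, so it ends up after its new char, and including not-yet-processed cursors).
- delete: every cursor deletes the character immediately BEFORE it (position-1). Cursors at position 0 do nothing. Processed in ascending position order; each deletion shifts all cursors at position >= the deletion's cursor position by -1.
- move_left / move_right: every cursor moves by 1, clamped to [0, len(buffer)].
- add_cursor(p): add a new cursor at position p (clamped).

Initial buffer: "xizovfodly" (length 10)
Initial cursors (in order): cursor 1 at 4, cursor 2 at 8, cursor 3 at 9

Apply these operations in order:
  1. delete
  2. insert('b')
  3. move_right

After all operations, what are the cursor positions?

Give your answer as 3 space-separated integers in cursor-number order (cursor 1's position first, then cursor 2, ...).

Answer: 5 10 10

Derivation:
After op 1 (delete): buffer="xizvfoy" (len 7), cursors c1@3 c2@6 c3@6, authorship .......
After op 2 (insert('b')): buffer="xizbvfobby" (len 10), cursors c1@4 c2@9 c3@9, authorship ...1...23.
After op 3 (move_right): buffer="xizbvfobby" (len 10), cursors c1@5 c2@10 c3@10, authorship ...1...23.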